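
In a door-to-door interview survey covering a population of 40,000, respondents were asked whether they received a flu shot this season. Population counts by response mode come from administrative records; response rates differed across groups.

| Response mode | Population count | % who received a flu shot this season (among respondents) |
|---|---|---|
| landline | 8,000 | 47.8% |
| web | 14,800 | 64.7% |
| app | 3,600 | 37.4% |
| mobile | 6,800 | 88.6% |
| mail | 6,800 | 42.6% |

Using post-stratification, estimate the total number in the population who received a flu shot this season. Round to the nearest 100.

23,700

Each cell contributes its population count × the respondent rate:
  landline: 8,000 × 47.8% = 3824
  web: 14,800 × 64.7% = 9575.6
  app: 3,600 × 37.4% = 1346.4
  mobile: 6,800 × 88.6% = 6024.8
  mail: 6,800 × 42.6% = 2896.8
Estimated total = 23667.6 → 23,700.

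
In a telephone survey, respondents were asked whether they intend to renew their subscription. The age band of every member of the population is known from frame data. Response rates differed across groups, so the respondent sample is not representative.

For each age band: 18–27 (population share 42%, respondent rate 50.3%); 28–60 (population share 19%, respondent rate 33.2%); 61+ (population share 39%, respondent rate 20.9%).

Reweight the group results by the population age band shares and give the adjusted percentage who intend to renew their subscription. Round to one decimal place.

Reweight to the known age band distribution:
  18–27: 0.42 × 50.3 = 21.126
  28–60: 0.19 × 33.2 = 6.308
  61+: 0.39 × 20.9 = 8.151
Post-stratified estimate = 35.585 → 35.6%.

35.6%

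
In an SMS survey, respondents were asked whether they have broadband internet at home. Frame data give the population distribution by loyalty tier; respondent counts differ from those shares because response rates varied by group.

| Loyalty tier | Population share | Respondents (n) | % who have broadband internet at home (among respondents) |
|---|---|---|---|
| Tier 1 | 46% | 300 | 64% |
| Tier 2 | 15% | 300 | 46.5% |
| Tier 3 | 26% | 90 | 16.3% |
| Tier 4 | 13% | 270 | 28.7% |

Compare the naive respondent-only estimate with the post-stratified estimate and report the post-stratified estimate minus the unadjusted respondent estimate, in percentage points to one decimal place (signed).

Unadjusted (pooled respondent) estimate weights by respondent counts:
  (300/960)×64 + (300/960)×46.5 + (90/960)×16.3 + (270/960)×28.7 = 44.1313%
Reweighting by population loyalty tier shares:
  0.46×64 + 0.15×46.5 + 0.26×16.3 + 0.13×28.7 = 44.384%
Difference = 44.384 − 44.1313 = 0.2527 pp.

+0.3 percentage points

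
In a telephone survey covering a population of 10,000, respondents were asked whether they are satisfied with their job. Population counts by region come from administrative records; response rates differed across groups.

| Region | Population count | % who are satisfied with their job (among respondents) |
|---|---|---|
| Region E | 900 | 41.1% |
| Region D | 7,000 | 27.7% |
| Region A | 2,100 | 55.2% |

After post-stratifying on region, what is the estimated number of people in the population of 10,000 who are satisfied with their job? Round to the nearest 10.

3,470

Apply each group's respondent rate to its population count:
  Region E: 900 × 41.1% = 369.9
  Region D: 7,000 × 27.7% = 1939
  Region A: 2,100 × 55.2% = 1159.2
Estimated total = 3468.1 → 3,470.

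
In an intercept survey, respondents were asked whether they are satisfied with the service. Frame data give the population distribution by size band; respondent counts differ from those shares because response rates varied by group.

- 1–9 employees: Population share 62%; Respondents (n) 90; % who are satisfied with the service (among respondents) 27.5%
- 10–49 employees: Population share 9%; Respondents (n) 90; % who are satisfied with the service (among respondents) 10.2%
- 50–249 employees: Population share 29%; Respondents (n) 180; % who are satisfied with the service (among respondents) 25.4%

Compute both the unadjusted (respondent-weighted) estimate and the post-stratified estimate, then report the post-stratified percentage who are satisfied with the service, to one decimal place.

25.3%

Without adjustment, the pooled respondent share is:
  (90/360)×27.5 + (90/360)×10.2 + (180/360)×25.4 = 22.125%
Post-stratified estimate weights by population shares:
  0.62×27.5 + 0.09×10.2 + 0.29×25.4 = 25.334%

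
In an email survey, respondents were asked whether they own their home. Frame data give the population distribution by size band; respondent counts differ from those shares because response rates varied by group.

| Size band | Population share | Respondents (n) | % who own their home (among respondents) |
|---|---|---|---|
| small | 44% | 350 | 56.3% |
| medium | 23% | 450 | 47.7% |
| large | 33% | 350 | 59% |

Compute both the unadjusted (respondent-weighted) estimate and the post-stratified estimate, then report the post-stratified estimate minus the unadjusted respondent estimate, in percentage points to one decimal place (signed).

Naive respondent-only estimate (weights = respondent counts):
  (350/1150)×56.3 + (450/1150)×47.7 + (350/1150)×59 = 53.7565%
Reweighting by population size band shares:
  0.44×56.3 + 0.23×47.7 + 0.33×59 = 55.213%
Difference = 55.213 − 53.7565 = 1.4565 pp.

+1.5 percentage points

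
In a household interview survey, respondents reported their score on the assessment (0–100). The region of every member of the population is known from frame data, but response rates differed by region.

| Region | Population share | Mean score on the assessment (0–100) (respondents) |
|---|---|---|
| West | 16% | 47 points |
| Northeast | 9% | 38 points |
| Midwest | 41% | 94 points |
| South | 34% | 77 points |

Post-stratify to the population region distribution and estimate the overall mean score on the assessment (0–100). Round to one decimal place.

75.7

Each cell contributes population-share × respondent value:
  West: 0.16 × 47 = 7.52
  Northeast: 0.09 × 38 = 3.42
  Midwest: 0.41 × 94 = 38.54
  South: 0.34 × 77 = 26.18
Post-stratified estimate = 75.66 → 75.7.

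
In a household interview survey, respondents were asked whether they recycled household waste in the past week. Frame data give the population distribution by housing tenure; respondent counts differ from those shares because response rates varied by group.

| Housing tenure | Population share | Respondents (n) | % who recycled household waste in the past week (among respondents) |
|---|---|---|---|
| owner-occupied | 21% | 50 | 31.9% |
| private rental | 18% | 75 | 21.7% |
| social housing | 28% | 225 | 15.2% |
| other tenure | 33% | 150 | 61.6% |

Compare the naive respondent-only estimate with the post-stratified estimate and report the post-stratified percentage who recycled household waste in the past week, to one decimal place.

Unadjusted (pooled respondent) estimate weights by respondent counts:
  (50/500)×31.9 + (75/500)×21.7 + (225/500)×15.2 + (150/500)×61.6 = 31.765%
Reweighting by population housing tenure shares:
  0.21×31.9 + 0.18×21.7 + 0.28×15.2 + 0.33×61.6 = 35.189%

35.2%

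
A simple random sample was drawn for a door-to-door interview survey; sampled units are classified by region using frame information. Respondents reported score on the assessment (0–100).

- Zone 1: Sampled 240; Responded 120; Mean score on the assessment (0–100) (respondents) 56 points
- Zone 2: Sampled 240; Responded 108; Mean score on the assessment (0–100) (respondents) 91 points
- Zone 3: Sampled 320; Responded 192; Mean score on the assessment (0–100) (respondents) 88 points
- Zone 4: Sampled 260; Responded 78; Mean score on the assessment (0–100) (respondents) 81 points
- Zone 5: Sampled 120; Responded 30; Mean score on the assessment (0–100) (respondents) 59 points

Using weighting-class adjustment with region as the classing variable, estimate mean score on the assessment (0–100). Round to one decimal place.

Class response rates: Zone 1 120/240 = 50%, Zone 2 108/240 = 45%, Zone 3 192/320 = 60%, Zone 4 78/260 = 30%, Zone 5 30/120 = 25%.
With weight = n_sampled/n_responded per class, the weighted class total is n_sampled:
  Zone 1: 240 × 56 = 13,440
  Zone 2: 240 × 91 = 21,840
  Zone 3: 320 × 88 = 28,160
  Zone 4: 260 × 81 = 21,060
  Zone 5: 120 × 59 = 7080
Adjusted estimate = 91,580 / 1,180 = 77.6102 → 77.6.

77.6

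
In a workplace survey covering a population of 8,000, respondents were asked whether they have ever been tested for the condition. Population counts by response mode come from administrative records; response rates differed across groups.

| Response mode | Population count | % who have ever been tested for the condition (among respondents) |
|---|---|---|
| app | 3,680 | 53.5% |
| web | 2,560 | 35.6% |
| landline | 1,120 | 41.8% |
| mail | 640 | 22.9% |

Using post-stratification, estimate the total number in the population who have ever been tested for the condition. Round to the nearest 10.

Each cell contributes its population count × the respondent rate:
  app: 3,680 × 53.5% = 1968.8
  web: 2,560 × 35.6% = 911.36
  landline: 1,120 × 41.8% = 468.16
  mail: 640 × 22.9% = 146.56
Estimated total = 3494.88 → 3,490.

3,490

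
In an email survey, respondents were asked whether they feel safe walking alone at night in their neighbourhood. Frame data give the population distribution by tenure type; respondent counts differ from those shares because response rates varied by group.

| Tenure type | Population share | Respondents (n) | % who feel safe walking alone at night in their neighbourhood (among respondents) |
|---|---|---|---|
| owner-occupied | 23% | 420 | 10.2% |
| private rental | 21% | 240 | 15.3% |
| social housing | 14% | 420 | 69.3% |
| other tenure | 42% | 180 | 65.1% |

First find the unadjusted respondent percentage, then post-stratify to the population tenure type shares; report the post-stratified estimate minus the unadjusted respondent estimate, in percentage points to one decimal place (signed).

+3.9 percentage points

Unadjusted (pooled respondent) estimate weights by respondent counts:
  (420/1260)×10.2 + (240/1260)×15.3 + (420/1260)×69.3 + (180/1260)×65.1 = 38.7143%
Post-stratifying to population shares instead:
  0.23×10.2 + 0.21×15.3 + 0.14×69.3 + 0.42×65.1 = 42.603%
Difference = 42.603 − 38.7143 = 3.8887 pp.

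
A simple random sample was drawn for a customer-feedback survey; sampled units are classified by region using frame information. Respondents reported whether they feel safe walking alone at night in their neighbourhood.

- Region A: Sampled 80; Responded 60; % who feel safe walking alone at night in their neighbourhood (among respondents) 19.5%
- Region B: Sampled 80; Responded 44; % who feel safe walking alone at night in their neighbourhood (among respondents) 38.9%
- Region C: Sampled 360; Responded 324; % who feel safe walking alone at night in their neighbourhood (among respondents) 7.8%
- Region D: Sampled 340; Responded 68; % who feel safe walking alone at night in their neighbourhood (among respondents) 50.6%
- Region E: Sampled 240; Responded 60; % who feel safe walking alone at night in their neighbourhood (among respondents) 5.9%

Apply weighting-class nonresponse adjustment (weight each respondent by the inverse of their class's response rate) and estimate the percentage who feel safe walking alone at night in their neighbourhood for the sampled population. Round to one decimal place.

Response rates by class: Region A 60/80 = 75%, Region B 44/80 = 55%, Region C 324/360 = 90%, Region D 68/340 = 20%, Region E 60/240 = 25%.
Each respondent's weight = sampled/responded in their class; summing within a class gives n_sampled, so:
  Region A: 80 × 19.5 = 1560
  Region B: 80 × 38.9 = 3112
  Region C: 360 × 7.8 = 2808
  Region D: 340 × 50.6 = 17,204
  Region E: 240 × 5.9 = 1416
Adjusted estimate = 26,100 / 1,100 = 23.7273 → 23.7%.

23.7%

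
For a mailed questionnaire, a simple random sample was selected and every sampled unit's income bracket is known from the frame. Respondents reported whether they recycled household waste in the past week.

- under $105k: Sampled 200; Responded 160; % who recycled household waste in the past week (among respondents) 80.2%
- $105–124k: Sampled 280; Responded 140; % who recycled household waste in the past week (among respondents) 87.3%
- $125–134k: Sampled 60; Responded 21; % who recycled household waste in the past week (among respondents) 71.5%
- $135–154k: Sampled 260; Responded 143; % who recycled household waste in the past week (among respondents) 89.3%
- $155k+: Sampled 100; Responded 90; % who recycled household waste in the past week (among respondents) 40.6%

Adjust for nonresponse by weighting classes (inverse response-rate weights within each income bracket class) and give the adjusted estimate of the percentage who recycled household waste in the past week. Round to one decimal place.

Response rates by class: under $105k 160/200 = 80%, $105–124k 140/280 = 50%, $125–134k 21/60 = 35%, $135–154k 143/260 = 55%, $155k+ 90/100 = 90%.
Inverse-response-rate weighting restores each class to its sampled count, so class totals weight by n_sampled:
  under $105k: 200 × 80.2 = 16,040
  $105–124k: 280 × 87.3 = 24,444
  $125–134k: 60 × 71.5 = 4290
  $135–154k: 260 × 89.3 = 23,218
  $155k+: 100 × 40.6 = 4060
Adjusted estimate = 72,052 / 900 = 80.0578 → 80.1%.

80.1%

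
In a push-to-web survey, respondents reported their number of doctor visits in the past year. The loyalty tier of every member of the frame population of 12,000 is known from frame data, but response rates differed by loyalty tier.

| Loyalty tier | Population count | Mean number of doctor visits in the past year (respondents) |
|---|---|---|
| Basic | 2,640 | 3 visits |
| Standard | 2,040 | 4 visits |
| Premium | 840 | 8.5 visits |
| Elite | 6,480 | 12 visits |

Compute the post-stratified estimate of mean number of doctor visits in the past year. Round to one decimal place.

8.4

Post-stratification weights by population share, not respondent share:
  Basic: (2,640/12,000) × 3 = 0.66
  Standard: (2,040/12,000) × 4 = 0.68
  Premium: (840/12,000) × 8.5 = 0.595
  Elite: (6,480/12,000) × 12 = 6.48
Post-stratified estimate = 8.415 → 8.4.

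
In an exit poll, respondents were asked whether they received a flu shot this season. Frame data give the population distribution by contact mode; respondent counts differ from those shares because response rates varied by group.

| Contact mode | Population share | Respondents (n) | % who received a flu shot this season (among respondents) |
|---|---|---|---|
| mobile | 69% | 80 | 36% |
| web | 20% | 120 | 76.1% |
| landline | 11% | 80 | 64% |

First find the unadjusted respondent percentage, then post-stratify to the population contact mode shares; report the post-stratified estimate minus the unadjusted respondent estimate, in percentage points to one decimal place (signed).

Naive respondent-only estimate (weights = respondent counts):
  (80/280)×36 + (120/280)×76.1 + (80/280)×64 = 61.1857%
Post-stratifying to population shares instead:
  0.69×36 + 0.2×76.1 + 0.11×64 = 47.1%
Difference = 47.1 − 61.1857 = -14.0857 pp.

-14.1 percentage points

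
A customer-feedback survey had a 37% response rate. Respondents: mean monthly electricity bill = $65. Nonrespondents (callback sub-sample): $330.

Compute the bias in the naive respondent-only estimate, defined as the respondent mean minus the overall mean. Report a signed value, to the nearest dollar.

-$167

Nonresponse fraction = 1 − 0.37 = 0.63.
Bias = (nonresponse fraction) × (respondent mean − nonrespondent mean)
     = 0.63 × (65 − 330) = 0.63 × -265 = -166.95.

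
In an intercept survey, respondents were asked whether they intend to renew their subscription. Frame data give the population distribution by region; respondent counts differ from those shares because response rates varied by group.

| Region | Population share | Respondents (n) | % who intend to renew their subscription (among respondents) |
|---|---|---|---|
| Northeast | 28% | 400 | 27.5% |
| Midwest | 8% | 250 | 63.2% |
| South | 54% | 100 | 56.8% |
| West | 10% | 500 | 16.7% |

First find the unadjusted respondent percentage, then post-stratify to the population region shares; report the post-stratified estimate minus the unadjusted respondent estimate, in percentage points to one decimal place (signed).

Unadjusted (pooled respondent) estimate weights by respondent counts:
  (400/1250)×27.5 + (250/1250)×63.2 + (100/1250)×56.8 + (500/1250)×16.7 = 32.664%
Reweighting by population region shares:
  0.28×27.5 + 0.08×63.2 + 0.54×56.8 + 0.1×16.7 = 45.098%
Difference = 45.098 − 32.664 = 12.434 pp.

+12.4 percentage points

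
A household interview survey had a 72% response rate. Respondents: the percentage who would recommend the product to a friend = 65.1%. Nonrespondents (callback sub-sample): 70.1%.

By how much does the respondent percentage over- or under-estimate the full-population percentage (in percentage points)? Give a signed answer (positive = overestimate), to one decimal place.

-1.4 percentage points

Nonresponse fraction = 1 − 0.72 = 0.28.
Bias = (nonresponse fraction) × (respondent percentage − nonrespondent percentage)
     = 0.28 × (65.1 − 70.1) = 0.28 × -5 = -1.4.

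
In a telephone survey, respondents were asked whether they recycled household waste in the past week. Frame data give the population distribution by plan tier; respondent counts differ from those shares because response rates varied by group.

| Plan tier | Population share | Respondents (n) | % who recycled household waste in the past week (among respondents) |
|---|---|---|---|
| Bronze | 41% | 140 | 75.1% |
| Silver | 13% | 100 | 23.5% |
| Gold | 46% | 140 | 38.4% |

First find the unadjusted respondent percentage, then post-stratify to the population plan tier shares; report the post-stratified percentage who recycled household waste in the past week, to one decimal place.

Without adjustment, the pooled respondent share is:
  (140/380)×75.1 + (100/380)×23.5 + (140/380)×38.4 = 48%
Post-stratifying to population shares instead:
  0.41×75.1 + 0.13×23.5 + 0.46×38.4 = 51.51%

51.5%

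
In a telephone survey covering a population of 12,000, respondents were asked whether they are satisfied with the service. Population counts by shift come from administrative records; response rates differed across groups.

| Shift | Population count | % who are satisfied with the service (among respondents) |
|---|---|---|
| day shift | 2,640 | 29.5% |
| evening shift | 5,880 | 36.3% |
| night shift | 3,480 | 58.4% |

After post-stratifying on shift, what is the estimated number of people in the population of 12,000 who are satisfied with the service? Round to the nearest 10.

Apply each group's respondent rate to its population count:
  day shift: 2,640 × 29.5% = 778.8
  evening shift: 5,880 × 36.3% = 2134.44
  night shift: 3,480 × 58.4% = 2032.32
Estimated total = 4945.56 → 4,950.

4,950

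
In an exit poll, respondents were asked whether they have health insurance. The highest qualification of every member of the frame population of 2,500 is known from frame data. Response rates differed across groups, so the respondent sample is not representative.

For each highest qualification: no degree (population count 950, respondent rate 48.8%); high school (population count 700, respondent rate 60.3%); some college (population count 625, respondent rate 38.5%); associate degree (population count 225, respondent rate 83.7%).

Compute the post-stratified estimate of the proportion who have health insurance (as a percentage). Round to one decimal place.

Each cell contributes population-share × respondent value:
  no degree: (950/2,500) × 48.8 = 18.544
  high school: (700/2,500) × 60.3 = 16.884
  some college: (625/2,500) × 38.5 = 9.625
  associate degree: (225/2,500) × 83.7 = 7.533
Post-stratified estimate = 52.586 → 52.6%.

52.6%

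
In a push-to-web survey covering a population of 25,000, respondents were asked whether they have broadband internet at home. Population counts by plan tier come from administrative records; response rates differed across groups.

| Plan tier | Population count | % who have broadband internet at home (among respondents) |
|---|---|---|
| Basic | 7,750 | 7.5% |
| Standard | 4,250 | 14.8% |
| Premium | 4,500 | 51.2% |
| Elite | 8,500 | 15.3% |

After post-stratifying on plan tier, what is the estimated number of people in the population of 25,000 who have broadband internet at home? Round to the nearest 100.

Each cell contributes its population count × the respondent rate:
  Basic: 7,750 × 7.5% = 581.25
  Standard: 4,250 × 14.8% = 629
  Premium: 4,500 × 51.2% = 2304
  Elite: 8,500 × 15.3% = 1300.5
Estimated total = 4814.75 → 4,800.

4,800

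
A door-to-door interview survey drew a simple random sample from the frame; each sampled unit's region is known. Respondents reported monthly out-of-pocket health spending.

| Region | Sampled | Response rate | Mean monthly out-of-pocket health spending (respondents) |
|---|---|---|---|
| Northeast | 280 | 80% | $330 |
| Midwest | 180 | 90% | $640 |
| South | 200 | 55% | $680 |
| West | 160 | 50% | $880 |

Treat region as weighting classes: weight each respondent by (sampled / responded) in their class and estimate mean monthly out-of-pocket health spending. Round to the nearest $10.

$590

Each respondent's weight = sampled/responded in their class; summing within a class gives n_sampled, so:
  Northeast: 280 × 330 = 92,400
  Midwest: 180 × 640 = 115,200
  South: 200 × 680 = 136,000
  West: 160 × 880 = 140,800
Adjusted estimate = 484,400 / 820 = 590.732 → $590.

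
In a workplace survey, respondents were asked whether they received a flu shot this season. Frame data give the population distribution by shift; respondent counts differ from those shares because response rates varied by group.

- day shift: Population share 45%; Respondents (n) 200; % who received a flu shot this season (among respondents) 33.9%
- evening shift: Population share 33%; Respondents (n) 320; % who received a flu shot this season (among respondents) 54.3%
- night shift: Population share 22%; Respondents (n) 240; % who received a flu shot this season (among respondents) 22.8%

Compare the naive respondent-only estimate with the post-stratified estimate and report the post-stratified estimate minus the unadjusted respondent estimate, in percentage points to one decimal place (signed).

-0.8 percentage points

Without adjustment, the pooled respondent share is:
  (200/760)×33.9 + (320/760)×54.3 + (240/760)×22.8 = 38.9842%
Post-stratified estimate weights by population shares:
  0.45×33.9 + 0.33×54.3 + 0.22×22.8 = 38.19%
Difference = 38.19 − 38.9842 = -0.7942 pp.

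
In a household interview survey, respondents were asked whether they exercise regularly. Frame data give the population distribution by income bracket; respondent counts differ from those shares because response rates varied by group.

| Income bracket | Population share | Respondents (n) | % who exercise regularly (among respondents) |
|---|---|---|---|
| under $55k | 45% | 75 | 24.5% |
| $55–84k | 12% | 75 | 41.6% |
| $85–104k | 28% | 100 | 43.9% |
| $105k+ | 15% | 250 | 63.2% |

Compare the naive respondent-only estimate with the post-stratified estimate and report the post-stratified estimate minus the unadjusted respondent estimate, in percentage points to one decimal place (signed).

-12.5 percentage points

Unadjusted (pooled respondent) estimate weights by respondent counts:
  (75/500)×24.5 + (75/500)×41.6 + (100/500)×43.9 + (250/500)×63.2 = 50.295%
Post-stratifying to population shares instead:
  0.45×24.5 + 0.12×41.6 + 0.28×43.9 + 0.15×63.2 = 37.789%
Difference = 37.789 − 50.295 = -12.506 pp.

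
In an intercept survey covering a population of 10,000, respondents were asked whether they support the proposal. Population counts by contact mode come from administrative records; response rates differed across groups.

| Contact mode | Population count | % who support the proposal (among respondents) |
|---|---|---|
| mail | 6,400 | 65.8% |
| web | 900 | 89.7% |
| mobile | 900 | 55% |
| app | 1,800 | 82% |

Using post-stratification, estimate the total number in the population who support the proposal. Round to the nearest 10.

Each cell contributes its population count × the respondent rate:
  mail: 6,400 × 65.8% = 4211.2
  web: 900 × 89.7% = 807.3
  mobile: 900 × 55% = 495
  app: 1,800 × 82% = 1476
Estimated total = 6989.5 → 6,990.

6,990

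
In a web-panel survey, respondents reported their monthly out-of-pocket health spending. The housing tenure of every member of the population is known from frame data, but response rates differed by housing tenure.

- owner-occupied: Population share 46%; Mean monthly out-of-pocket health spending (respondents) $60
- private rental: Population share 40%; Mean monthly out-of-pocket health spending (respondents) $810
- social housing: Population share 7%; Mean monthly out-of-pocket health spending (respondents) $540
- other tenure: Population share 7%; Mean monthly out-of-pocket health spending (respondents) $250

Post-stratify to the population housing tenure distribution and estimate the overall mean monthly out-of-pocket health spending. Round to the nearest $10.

Post-stratification weights by population share, not respondent share:
  owner-occupied: 0.46 × 60 = 27.6
  private rental: 0.4 × 810 = 324
  social housing: 0.07 × 540 = 37.8
  other tenure: 0.07 × 250 = 17.5
Post-stratified estimate = 406.9 → $410.

$410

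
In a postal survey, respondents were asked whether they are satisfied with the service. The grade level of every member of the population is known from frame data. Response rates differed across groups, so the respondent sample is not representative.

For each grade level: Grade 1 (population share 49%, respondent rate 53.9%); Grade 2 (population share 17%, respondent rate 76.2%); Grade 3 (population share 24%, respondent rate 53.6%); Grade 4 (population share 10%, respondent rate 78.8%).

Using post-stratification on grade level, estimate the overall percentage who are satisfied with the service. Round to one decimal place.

Reweight to the known grade level distribution:
  Grade 1: 0.49 × 53.9 = 26.411
  Grade 2: 0.17 × 76.2 = 12.954
  Grade 3: 0.24 × 53.6 = 12.864
  Grade 4: 0.1 × 78.8 = 7.88
Post-stratified estimate = 60.109 → 60.1%.

60.1%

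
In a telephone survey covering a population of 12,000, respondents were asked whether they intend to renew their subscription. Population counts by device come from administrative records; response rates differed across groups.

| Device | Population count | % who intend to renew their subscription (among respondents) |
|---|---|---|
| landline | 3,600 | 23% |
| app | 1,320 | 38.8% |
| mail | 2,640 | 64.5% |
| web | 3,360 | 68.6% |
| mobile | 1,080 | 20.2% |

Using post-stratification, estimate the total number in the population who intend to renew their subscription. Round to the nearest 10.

5,570

Each cell contributes its population count × the respondent rate:
  landline: 3,600 × 23% = 828
  app: 1,320 × 38.8% = 512.16
  mail: 2,640 × 64.5% = 1702.8
  web: 3,360 × 68.6% = 2304.96
  mobile: 1,080 × 20.2% = 218.16
Estimated total = 5566.08 → 5,570.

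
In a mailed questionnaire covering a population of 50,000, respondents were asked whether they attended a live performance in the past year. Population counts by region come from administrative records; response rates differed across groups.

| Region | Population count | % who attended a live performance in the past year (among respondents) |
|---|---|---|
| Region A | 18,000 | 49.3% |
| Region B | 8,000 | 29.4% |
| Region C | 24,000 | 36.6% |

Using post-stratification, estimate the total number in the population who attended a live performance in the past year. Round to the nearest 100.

20,000

Each cell contributes its population count × the respondent rate:
  Region A: 18,000 × 49.3% = 8874
  Region B: 8,000 × 29.4% = 2352
  Region C: 24,000 × 36.6% = 8784
Estimated total = 20,010 → 20,000.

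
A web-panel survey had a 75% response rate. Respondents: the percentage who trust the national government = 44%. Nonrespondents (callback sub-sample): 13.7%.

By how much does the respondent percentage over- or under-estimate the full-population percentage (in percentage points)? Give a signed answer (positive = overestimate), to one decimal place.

+7.6 percentage points

Nonresponse fraction = 1 − 0.75 = 0.25.
Bias = (nonresponse fraction) × (respondent percentage − nonrespondent percentage)
     = 0.25 × (44 − 13.7) = 0.25 × 30.3 = 7.575.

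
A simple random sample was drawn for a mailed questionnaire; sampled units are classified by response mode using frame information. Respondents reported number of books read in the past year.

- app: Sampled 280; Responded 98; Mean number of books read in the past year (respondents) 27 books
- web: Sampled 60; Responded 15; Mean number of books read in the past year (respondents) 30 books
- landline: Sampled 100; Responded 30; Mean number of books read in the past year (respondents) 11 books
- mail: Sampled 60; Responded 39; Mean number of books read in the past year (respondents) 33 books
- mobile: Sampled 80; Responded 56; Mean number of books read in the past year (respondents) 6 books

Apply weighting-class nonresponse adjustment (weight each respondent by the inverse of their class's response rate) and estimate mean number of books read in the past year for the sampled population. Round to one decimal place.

Class response rates: app 98/280 = 35%, web 15/60 = 25%, landline 30/100 = 30%, mail 39/60 = 65%, mobile 56/80 = 70%.
Each respondent's weight = sampled/responded in their class; summing within a class gives n_sampled, so:
  app: 280 × 27 = 7560
  web: 60 × 30 = 1800
  landline: 100 × 11 = 1100
  mail: 60 × 33 = 1980
  mobile: 80 × 6 = 480
Adjusted estimate = 12,920 / 580 = 22.2759 → 22.3.

22.3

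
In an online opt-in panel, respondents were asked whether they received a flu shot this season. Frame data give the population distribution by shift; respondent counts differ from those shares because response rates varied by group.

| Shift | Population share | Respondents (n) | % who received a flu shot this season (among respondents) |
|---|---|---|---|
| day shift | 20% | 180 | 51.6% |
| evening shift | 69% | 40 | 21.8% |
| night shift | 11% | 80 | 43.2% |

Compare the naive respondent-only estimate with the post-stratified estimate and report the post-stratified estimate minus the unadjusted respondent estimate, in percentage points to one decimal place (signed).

Without adjustment, the pooled respondent share is:
  (180/300)×51.6 + (40/300)×21.8 + (80/300)×43.2 = 45.3867%
Post-stratified estimate weights by population shares:
  0.2×51.6 + 0.69×21.8 + 0.11×43.2 = 30.114%
Difference = 30.114 − 45.3867 = -15.2727 pp.

-15.3 percentage points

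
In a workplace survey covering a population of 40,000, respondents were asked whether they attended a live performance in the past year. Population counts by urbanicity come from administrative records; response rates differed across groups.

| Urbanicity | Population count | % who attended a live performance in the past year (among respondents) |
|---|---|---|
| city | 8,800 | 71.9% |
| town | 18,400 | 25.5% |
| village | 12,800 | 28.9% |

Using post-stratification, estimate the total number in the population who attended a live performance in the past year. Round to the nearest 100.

14,700

Apply each group's respondent rate to its population count:
  city: 8,800 × 71.9% = 6327.2
  town: 18,400 × 25.5% = 4692
  village: 12,800 × 28.9% = 3699.2
Estimated total = 14718.4 → 14,700.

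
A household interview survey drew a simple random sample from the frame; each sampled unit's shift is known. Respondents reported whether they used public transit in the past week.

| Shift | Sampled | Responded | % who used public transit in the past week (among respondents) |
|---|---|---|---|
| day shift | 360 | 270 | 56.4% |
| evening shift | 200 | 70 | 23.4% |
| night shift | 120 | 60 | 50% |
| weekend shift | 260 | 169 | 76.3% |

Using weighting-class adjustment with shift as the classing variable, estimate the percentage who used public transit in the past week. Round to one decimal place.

Response rates by class: day shift 270/360 = 75%, evening shift 70/200 = 35%, night shift 60/120 = 50%, weekend shift 169/260 = 65%.
Inverse-response-rate weighting restores each class to its sampled count, so class totals weight by n_sampled:
  day shift: 360 × 56.4 = 20,304
  evening shift: 200 × 23.4 = 4680
  night shift: 120 × 50 = 6000
  weekend shift: 260 × 76.3 = 19,838
Adjusted estimate = 50,822 / 940 = 54.066 → 54.1%.

54.1%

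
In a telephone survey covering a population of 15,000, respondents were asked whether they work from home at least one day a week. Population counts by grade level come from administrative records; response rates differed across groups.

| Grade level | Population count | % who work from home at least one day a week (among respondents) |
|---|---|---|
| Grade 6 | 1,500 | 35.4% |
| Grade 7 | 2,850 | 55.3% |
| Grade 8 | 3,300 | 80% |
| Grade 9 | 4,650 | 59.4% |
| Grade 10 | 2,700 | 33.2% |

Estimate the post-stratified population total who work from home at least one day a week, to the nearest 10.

8,410

Apply each group's respondent rate to its population count:
  Grade 6: 1,500 × 35.4% = 531
  Grade 7: 2,850 × 55.3% = 1576.05
  Grade 8: 3,300 × 80% = 2640
  Grade 9: 4,650 × 59.4% = 2762.1
  Grade 10: 2,700 × 33.2% = 896.4
Estimated total = 8405.55 → 8,410.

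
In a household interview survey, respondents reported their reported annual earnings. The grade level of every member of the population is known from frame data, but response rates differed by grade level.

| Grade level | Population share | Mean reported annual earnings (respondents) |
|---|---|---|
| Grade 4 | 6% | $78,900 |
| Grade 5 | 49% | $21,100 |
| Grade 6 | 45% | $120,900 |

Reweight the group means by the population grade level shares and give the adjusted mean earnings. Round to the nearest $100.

Reweight to the known grade level distribution:
  Grade 4: 0.06 × 78,900 = 4734
  Grade 5: 0.49 × 21,100 = 10,339
  Grade 6: 0.45 × 120,900 = 54,405
Post-stratified estimate = 69,478 → $69,500.

$69,500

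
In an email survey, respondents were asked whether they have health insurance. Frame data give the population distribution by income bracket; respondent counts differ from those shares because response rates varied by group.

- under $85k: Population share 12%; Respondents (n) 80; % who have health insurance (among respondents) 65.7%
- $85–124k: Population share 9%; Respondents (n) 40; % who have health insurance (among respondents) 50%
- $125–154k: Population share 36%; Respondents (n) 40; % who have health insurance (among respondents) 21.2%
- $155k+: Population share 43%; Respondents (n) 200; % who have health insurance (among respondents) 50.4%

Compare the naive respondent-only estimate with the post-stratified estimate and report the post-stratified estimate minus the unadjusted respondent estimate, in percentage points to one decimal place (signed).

-8.8 percentage points

Without adjustment, the pooled respondent share is:
  (80/360)×65.7 + (40/360)×50 + (40/360)×21.2 + (200/360)×50.4 = 50.5111%
Reweighting by population income bracket shares:
  0.12×65.7 + 0.09×50 + 0.36×21.2 + 0.43×50.4 = 41.688%
Difference = 41.688 − 50.5111 = -8.8231 pp.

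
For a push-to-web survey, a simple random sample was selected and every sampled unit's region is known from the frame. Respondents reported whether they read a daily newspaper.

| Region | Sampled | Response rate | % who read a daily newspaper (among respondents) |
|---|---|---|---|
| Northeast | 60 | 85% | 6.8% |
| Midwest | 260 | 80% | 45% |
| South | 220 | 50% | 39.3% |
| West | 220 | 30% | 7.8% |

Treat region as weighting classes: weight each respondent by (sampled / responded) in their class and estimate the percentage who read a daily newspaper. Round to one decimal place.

29.6%

Each respondent's weight = sampled/responded in their class; summing within a class gives n_sampled, so:
  Northeast: 60 × 6.8 = 408
  Midwest: 260 × 45 = 11,700
  South: 220 × 39.3 = 8646
  West: 220 × 7.8 = 1716
Adjusted estimate = 22,470 / 760 = 29.5658 → 29.6%.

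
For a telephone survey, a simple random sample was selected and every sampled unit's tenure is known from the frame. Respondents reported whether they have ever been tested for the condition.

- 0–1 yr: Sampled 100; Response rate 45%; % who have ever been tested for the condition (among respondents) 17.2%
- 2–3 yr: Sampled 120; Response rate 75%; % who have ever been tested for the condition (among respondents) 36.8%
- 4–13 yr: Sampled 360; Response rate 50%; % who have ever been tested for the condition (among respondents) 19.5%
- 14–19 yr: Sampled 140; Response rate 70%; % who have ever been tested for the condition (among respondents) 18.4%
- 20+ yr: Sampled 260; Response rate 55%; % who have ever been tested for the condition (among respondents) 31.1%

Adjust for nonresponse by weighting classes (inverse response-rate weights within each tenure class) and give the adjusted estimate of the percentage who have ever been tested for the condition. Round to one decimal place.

24.3%

With weight = n_sampled/n_responded per class, the weighted class total is n_sampled:
  0–1 yr: 100 × 17.2 = 1720
  2–3 yr: 120 × 36.8 = 4416
  4–13 yr: 360 × 19.5 = 7020
  14–19 yr: 140 × 18.4 = 2576
  20+ yr: 260 × 31.1 = 8086
Adjusted estimate = 23,818 / 980 = 24.3041 → 24.3%.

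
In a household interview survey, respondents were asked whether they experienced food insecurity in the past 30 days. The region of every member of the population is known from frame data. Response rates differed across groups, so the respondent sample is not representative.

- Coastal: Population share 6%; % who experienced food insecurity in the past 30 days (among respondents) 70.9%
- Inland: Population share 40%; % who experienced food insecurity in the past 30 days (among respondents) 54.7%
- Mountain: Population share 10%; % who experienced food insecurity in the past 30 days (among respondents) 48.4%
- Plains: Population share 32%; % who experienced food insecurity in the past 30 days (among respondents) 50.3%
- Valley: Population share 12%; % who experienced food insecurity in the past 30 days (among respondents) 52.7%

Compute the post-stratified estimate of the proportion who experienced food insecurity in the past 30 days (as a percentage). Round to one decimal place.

Reweight to the known region distribution:
  Coastal: 0.06 × 70.9 = 4.254
  Inland: 0.4 × 54.7 = 21.88
  Mountain: 0.1 × 48.4 = 4.84
  Plains: 0.32 × 50.3 = 16.096
  Valley: 0.12 × 52.7 = 6.324
Post-stratified estimate = 53.394 → 53.4%.

53.4%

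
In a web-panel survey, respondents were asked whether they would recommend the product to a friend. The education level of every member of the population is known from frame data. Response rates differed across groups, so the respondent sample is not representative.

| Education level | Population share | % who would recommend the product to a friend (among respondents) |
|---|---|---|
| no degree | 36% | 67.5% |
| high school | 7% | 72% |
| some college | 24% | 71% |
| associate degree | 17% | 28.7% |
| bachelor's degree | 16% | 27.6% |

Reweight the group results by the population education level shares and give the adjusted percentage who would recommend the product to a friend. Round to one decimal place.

55.7%

Post-stratification weights by population share, not respondent share:
  no degree: 0.36 × 67.5 = 24.3
  high school: 0.07 × 72 = 5.04
  some college: 0.24 × 71 = 17.04
  associate degree: 0.17 × 28.7 = 4.879
  bachelor's degree: 0.16 × 27.6 = 4.416
Post-stratified estimate = 55.675 → 55.7%.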